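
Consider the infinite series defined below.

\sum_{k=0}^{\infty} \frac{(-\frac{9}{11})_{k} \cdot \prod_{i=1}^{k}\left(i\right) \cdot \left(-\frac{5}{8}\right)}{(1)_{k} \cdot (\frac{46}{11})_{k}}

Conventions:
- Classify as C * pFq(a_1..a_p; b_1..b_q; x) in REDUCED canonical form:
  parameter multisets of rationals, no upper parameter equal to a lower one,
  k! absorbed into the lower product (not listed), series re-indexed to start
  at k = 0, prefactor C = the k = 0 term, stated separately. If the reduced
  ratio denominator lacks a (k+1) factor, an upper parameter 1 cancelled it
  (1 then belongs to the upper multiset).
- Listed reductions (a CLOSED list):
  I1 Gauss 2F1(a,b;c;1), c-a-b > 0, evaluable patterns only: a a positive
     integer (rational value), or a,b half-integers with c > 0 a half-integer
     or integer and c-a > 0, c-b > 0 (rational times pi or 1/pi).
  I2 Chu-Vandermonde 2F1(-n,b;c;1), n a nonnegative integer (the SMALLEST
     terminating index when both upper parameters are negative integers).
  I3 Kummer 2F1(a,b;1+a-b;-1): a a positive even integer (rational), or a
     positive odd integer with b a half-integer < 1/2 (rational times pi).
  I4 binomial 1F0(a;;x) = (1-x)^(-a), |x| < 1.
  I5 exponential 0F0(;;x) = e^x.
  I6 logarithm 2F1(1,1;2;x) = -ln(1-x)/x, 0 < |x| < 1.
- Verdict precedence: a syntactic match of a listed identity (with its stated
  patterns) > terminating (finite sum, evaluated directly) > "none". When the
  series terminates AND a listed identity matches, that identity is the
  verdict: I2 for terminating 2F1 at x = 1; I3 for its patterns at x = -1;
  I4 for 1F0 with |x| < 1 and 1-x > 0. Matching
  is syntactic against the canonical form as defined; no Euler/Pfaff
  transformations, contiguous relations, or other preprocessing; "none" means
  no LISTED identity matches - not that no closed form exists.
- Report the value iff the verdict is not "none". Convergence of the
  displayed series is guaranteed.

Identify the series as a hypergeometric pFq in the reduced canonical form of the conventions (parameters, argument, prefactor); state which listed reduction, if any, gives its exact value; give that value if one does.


Key observation: from the first term -\frac{5}{8}: the running product (C = -5/8, x = 1) telescopes to a rising factorial.
Consecutive-term ratio: r(k) = 1 * (k-\frac{9}{11}) (k+1) / [(k+\frac{46}{11}) (k+1)] - rational; roots negated = parameters, x = 1, C = -\frac{5}{8}.

Classification (C = -\frac{5}{8}): 2F1 with upper {-\frac{9}{11}, 1}, lower {\frac{46}{11}}, argument x = 1. Verdict (x = 1): the Gauss summation I1 applies (x = 1: the Gamma ratio telescopes since c-a-b = 4 > 0 and a = 1 in Z>0). Exact value: -\frac{175}{352}.


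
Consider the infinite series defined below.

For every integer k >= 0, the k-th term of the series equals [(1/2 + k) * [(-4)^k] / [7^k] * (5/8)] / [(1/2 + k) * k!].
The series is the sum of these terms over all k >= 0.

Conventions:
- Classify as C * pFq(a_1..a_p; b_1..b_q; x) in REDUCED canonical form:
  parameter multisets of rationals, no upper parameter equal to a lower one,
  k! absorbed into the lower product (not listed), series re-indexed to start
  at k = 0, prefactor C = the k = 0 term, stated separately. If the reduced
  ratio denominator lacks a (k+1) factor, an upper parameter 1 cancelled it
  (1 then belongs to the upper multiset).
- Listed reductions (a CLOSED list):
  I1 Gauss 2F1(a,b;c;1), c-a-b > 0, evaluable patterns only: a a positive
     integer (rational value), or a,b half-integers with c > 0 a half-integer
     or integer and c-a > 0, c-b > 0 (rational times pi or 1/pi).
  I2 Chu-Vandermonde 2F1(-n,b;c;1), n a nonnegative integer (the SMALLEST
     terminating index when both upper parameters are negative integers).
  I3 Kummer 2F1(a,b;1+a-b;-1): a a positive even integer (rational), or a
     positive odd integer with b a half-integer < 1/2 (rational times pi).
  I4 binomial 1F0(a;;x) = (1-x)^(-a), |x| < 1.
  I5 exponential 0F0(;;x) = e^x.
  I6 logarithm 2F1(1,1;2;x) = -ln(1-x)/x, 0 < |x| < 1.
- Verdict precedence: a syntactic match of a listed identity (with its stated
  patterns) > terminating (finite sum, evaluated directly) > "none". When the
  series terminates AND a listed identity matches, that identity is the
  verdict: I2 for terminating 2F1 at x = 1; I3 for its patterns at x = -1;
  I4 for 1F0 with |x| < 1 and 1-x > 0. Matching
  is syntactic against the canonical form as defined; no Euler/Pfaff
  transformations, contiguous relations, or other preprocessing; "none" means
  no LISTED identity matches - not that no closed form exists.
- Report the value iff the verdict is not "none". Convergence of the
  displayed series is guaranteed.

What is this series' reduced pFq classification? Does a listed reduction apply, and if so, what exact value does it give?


Classification (C = 5/8): 0F0 with upper {-}, lower {-}, argument x = -4/7. Verdict: exponential (I5) matches (the 0F0 exponential series at x = -4/7). Sum: (5/8) * e^(-4/7).

Key step: t_0 being 5/8, the factor k + 1/2 cancels (top and bottom), leaving C = 5/8.
Step ratio: r(k) = (-4/7) * 1 / [(k+1)] - rational in k. x = (-4/7); t_0 = 5/8; negate the roots.


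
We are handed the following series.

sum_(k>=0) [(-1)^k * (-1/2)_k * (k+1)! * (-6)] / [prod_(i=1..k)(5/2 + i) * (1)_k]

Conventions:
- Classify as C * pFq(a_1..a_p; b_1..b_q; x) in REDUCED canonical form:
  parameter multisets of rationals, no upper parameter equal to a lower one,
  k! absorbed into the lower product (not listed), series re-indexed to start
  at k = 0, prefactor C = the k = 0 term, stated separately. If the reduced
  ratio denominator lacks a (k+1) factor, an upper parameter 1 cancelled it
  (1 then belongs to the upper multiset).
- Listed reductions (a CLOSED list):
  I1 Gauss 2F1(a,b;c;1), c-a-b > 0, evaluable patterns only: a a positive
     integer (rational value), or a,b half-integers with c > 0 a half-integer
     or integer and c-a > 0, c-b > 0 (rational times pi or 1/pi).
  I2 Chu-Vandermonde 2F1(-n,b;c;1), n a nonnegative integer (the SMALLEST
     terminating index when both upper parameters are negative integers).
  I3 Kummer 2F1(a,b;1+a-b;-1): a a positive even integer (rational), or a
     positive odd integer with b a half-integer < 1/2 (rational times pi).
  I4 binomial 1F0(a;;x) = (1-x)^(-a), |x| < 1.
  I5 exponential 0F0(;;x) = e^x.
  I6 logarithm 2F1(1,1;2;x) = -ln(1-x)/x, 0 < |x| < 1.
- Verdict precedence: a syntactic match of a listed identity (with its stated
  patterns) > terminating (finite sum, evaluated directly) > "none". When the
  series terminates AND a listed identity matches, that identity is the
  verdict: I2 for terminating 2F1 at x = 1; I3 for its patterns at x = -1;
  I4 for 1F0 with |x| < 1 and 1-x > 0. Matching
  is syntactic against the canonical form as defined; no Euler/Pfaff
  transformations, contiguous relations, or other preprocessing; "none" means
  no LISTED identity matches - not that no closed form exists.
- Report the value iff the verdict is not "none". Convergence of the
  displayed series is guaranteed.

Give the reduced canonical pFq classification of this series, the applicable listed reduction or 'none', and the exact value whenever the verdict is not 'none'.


First insight: with t_0 = -6, the lower running product (prefactor -6) is a rising factorial.
Term ratio: r(k) = (-1) * (k-1/2) (k+2) / [(k+7/2) (k+1)] - rational; roots negated = parameters, x = (-1), C = -6.

Canonical form: C = -6 times 2F1 with upper {-1/2, 2}, lower {7/2}, x = -1. Verdict at x = -1: Kummer (I3) matches (x = -1; c = 7/2 equals 1+a-b for upper {-1/2, 2}: listed pattern). Sum: -15/2.


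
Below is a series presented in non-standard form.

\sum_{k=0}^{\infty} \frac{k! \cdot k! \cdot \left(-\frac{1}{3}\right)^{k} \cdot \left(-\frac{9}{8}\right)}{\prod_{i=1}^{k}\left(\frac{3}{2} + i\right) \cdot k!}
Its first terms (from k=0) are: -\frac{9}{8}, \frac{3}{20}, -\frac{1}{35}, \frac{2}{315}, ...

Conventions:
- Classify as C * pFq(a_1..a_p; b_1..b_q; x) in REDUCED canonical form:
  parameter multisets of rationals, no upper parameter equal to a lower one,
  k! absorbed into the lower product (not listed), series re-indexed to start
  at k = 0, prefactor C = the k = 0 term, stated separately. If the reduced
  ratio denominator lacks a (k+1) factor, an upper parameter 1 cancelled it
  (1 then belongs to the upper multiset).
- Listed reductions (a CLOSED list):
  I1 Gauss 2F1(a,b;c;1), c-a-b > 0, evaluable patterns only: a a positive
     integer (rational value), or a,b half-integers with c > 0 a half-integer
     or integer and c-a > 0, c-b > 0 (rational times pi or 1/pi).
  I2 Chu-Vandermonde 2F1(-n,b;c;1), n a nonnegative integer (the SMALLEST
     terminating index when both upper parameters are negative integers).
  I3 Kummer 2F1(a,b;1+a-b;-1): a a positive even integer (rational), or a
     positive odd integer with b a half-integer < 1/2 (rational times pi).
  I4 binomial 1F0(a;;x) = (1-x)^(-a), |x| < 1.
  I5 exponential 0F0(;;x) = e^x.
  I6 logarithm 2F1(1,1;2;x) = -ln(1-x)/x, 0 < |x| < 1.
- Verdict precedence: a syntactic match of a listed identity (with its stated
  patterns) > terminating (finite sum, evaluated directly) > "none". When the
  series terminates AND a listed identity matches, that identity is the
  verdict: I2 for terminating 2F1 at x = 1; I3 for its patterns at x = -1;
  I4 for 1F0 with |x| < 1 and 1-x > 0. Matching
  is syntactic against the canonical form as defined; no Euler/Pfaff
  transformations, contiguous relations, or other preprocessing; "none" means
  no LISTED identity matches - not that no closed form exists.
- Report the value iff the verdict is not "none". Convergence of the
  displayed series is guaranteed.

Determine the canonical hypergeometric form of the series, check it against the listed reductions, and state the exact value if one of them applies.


Prefactor -\frac{9}{8}, argument -\frac{1}{3}: 2F1 with upper {1, 1} over lower {\frac{5}{2}}. Verdict: none. No listed pattern accepts 2F1(1, 1; \frac{5}{2}; -\frac{1}{3}).

Key observation: x = -\frac{1}{3} and the lower running product (C = -9/8) is a rising factorial.
Term ratio: r(k) = -\frac{1}{3} * (k+1) (k+1) / [(k+\frac{5}{2}) (k+1)] - rational; roots negated = parameters, x = -\frac{1}{3}, C = -\frac{9}{8}.


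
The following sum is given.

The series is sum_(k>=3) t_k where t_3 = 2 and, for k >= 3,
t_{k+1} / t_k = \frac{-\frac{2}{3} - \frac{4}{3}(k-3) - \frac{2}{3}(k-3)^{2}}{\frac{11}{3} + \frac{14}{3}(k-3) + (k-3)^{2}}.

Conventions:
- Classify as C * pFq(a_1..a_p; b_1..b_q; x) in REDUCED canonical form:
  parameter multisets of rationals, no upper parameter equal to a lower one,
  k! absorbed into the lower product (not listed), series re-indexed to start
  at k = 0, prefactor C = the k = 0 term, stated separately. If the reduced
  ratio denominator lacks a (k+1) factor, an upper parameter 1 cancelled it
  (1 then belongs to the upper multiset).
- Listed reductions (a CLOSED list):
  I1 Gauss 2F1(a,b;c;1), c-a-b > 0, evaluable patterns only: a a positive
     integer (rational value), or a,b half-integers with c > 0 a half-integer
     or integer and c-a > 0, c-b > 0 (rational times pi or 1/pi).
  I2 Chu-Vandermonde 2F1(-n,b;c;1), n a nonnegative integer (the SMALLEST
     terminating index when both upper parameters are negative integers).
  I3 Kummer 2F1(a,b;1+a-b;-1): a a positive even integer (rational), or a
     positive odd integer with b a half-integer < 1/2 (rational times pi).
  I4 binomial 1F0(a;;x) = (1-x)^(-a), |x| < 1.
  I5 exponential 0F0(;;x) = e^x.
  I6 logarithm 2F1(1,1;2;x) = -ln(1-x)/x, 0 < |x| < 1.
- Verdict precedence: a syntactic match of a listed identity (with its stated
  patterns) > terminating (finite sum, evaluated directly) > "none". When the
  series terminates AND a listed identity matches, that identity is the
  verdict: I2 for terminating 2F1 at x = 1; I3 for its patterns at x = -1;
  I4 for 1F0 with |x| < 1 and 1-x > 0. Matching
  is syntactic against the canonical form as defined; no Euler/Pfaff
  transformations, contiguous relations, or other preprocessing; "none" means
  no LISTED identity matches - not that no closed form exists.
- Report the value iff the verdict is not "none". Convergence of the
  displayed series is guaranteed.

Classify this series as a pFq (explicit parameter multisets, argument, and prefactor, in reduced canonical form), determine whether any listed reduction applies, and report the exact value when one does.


Classification (C = 2): 2F1 with upper {1, 1}, lower {\frac{11}{3}}, argument x = -\frac{2}{3}. Verdict: none. A 2F1 with upper {1, 1} fits none of I1-I6 at x = -\frac{2}{3}; the sum runs forever.

Key step: t_0 being 2, factor the ratio over Q (C = 2): negated roots = parameters.
Adjacent-term ratio: r(k) = -\frac{2}{3} * (k+1) (k+1) / [(k+\frac{11}{3}) (k+1)] - rational in k. x = -\frac{2}{3}; t_0 = 2; negate the roots.


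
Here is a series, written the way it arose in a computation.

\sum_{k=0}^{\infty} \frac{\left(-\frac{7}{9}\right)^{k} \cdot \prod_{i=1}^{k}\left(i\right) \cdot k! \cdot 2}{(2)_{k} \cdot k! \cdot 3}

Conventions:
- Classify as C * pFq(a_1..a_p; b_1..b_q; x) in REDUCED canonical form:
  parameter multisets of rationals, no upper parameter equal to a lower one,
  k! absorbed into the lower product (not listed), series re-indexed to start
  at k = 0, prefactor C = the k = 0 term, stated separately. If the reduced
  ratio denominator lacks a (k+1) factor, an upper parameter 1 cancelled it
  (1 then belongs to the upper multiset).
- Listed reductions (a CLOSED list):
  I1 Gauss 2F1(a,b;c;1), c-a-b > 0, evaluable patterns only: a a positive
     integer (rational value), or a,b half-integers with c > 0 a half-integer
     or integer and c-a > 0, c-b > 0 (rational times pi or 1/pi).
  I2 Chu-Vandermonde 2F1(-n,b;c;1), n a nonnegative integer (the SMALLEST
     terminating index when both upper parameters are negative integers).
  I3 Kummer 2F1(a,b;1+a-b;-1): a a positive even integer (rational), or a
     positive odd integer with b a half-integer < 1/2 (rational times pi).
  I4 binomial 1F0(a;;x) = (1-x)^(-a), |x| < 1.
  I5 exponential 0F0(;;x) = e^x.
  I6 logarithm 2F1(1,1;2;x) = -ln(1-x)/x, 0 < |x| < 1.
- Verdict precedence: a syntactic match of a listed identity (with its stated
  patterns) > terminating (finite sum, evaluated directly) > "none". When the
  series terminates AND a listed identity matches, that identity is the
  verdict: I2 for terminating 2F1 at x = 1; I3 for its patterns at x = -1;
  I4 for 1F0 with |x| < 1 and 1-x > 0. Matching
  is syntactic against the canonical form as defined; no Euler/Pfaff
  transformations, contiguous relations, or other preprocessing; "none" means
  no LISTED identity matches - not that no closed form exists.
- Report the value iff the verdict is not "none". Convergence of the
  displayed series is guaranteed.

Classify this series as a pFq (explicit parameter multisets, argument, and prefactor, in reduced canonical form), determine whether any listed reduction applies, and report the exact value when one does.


Key step: with t_0 = \frac{2}{3}, the running product (C = 2/3) telescopes to a rising factorial.
Ratio: r(k) = -\frac{7}{9} * (k+1) (k+1) / [(k+2) (k+1)] ; factor over Q: parameters, x = -\frac{7}{9}, and C = \frac{2}{3}.

x = -\frac{7}{9} here; the reduced form reads 2F1, upper {1, 1}, lower {2}, C = \frac{2}{3}. Verdict: the I6 logarithm reduction matches (the logarithm: parameters (1,1;2), x = -\frac{7}{9}). Sum: \frac{6}{7} \cdot \ln\left(\frac{16}{9}\right).


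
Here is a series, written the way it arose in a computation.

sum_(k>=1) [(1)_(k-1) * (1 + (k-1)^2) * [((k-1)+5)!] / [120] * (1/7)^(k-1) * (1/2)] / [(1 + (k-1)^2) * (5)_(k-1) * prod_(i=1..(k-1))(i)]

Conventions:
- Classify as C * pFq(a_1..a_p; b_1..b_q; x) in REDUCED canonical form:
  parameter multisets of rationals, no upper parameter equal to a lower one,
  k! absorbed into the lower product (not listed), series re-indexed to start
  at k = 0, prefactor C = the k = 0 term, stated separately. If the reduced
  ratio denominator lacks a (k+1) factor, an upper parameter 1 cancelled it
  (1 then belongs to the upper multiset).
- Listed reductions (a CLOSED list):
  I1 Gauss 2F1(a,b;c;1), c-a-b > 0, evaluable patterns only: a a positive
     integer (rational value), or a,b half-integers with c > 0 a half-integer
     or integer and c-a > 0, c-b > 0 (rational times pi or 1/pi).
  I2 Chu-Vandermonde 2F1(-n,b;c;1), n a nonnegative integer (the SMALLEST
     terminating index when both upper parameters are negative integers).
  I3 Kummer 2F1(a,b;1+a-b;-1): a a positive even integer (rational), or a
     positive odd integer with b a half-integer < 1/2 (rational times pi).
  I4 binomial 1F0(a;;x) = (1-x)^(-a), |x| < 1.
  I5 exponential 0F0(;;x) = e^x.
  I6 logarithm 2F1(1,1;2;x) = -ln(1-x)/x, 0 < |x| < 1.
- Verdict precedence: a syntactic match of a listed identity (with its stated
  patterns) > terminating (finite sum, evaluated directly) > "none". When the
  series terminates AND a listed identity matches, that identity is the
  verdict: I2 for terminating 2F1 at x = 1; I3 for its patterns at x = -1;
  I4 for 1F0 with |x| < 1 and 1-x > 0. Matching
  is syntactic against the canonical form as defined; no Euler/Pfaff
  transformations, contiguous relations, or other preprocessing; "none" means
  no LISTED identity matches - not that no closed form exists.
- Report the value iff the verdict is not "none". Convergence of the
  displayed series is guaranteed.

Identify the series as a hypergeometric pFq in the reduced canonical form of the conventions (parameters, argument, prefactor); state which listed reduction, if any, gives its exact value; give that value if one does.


This is 1/2 * 2F1(1, 6; 5; 1/7) in reduced canonical form. Verdict: none. A 2F1 with upper {1, 6} fits none of I1-I6 at x = 1/7; the sum runs forever.

Key observation: t_0 = 1/2 here, and k^2 + 1 divides numerator and denominator alike; prefactor 1/2 after cancelling.
Step ratio: r(k) = (1/7) * (k+1) (k+6) / [(k+5) (k+1)] ; factor over Q: parameters, x = (1/7), and C = 1/2.


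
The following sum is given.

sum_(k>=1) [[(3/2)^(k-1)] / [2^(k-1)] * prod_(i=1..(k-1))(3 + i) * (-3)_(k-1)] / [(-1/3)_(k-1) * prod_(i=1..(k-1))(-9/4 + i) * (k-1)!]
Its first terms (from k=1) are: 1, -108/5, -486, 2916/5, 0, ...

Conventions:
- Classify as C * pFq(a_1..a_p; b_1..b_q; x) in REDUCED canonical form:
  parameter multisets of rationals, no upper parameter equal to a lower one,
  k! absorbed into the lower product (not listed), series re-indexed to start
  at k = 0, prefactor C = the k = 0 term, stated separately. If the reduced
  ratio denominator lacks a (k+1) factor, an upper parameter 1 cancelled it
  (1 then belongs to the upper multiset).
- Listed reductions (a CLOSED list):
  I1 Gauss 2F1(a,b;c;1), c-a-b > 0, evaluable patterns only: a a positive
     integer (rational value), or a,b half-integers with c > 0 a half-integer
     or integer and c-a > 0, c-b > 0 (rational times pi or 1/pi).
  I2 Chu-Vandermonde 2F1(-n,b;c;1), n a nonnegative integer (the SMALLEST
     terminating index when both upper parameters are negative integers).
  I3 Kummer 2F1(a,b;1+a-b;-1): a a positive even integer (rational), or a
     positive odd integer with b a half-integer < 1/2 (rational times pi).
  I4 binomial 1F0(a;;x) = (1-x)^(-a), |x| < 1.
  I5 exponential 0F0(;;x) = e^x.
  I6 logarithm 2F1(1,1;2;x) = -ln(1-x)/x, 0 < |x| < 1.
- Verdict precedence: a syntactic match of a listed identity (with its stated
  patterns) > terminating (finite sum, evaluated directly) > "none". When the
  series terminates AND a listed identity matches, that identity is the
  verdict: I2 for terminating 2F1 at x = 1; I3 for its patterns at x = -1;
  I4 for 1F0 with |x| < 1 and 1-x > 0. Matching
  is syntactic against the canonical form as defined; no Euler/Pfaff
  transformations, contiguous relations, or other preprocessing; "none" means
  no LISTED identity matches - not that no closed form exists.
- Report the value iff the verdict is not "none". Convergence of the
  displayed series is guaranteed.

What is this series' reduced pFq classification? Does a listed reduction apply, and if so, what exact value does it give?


Reduced: x = 3/4, 2F2, upper = {-3, 4}, lower = {-5/4, -1/3}, C = 1. Verdict: terminating. (-3)_k vanishes past k = 3, leaving a 4-term sum, computed directly. Exact value: 383/5.

Key step: from the first term 1: the two k-th powers (C = 1, x = 3/4) combine into one argument.
Consecutive-term ratio: r(k) = (3/4) * (k-3) (k+4) / [(k-5/4) (k-1/3) (k+1)] - rational; roots negated = parameters, x = (3/4), C = 1.


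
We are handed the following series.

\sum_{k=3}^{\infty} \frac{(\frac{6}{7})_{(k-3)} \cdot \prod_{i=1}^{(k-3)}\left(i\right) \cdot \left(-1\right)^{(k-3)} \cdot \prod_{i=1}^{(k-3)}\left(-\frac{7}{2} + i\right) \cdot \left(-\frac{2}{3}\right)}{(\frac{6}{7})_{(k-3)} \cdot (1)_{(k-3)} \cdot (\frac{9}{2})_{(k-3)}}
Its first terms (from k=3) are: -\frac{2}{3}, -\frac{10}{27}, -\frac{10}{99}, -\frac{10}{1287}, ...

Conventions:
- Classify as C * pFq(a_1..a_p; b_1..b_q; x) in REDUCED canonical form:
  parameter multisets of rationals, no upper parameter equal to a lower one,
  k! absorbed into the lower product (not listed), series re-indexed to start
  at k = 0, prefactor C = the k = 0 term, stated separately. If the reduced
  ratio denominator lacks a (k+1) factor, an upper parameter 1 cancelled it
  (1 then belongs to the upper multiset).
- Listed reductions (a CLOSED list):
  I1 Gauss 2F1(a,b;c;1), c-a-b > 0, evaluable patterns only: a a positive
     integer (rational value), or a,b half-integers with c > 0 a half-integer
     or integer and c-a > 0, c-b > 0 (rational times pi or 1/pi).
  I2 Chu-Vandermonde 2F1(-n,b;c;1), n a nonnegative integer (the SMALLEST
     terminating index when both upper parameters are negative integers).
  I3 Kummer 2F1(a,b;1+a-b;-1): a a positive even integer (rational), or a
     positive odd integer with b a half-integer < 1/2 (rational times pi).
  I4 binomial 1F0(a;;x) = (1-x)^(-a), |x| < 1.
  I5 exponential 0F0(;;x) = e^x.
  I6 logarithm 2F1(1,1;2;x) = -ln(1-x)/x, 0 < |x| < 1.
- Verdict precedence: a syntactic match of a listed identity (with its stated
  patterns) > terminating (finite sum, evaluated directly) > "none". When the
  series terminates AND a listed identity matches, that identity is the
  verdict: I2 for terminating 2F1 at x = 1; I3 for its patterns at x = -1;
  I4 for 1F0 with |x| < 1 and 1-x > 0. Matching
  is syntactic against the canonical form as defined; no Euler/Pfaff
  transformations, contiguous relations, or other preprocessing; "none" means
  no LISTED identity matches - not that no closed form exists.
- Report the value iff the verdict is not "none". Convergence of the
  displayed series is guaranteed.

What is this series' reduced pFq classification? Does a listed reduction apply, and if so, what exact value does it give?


The tell: x = -1 and the parameter 6/7 appears in both the upper and lower lists and cancels.
Ratio: r(k) = -1 * (k-\frac{5}{2}) (k+1) / [(k+\frac{9}{2}) (k+1)] ; factor over Q: parameters, x = -1, and C = -\frac{2}{3}.

At argument -1: a 2F1 with upper {-\frac{5}{2}, 1}, lower {\frac{9}{2}}, scaled by C = -\frac{2}{3}. Verdict: the Kummer evaluation I3 applies (x = -1; c = \frac{9}{2} equals 1+a-b for upper {-\frac{5}{2}, 1}: listed pattern). Sum: \left(-\frac{35}{96}\right) \cdot \pi.


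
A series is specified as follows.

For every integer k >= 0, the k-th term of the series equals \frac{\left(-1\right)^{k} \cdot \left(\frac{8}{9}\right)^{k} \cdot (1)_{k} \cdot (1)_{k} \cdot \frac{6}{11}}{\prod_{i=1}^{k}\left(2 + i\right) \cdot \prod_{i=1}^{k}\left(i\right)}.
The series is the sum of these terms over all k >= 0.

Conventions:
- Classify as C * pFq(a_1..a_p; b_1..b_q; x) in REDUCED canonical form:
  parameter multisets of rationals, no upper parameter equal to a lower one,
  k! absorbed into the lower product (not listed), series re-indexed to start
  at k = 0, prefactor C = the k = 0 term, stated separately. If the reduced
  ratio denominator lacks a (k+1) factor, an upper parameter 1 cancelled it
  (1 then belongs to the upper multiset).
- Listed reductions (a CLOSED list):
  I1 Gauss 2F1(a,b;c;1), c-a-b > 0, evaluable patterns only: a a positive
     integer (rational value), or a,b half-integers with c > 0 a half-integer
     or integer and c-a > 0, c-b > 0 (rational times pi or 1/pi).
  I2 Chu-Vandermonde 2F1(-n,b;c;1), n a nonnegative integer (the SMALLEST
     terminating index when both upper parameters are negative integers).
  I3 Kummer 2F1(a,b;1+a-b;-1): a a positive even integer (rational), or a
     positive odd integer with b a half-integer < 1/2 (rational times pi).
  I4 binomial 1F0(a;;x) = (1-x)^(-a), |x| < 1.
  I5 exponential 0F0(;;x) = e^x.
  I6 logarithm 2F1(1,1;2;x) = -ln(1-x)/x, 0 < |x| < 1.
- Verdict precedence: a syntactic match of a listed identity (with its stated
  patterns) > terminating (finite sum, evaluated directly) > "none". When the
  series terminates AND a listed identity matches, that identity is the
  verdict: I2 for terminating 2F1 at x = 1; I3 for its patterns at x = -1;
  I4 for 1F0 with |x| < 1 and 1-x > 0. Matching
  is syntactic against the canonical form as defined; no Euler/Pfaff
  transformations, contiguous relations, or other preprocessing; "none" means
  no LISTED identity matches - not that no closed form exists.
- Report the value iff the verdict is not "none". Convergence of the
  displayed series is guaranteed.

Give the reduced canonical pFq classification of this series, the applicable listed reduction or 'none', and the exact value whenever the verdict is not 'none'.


First insight: from the first term \frac{6}{11}: the lower running product (C = 6/11, x = -8/9) is a rising factorial.
Ratio: r(k) = -\frac{8}{9} * (k+1) (k+1) / [(k+3) (k+1)] - rational in k, leading ratio -\frac{8}{9}; with t_0 = \frac{6}{11}, classification follows.

This is \frac{6}{11} * 2F1(1, 1; 3; -\frac{8}{9}) in reduced canonical form. Verdict: none. Every listed pattern misses the 2F1 form at -\frac{8}{9}, upper {1, 1}.


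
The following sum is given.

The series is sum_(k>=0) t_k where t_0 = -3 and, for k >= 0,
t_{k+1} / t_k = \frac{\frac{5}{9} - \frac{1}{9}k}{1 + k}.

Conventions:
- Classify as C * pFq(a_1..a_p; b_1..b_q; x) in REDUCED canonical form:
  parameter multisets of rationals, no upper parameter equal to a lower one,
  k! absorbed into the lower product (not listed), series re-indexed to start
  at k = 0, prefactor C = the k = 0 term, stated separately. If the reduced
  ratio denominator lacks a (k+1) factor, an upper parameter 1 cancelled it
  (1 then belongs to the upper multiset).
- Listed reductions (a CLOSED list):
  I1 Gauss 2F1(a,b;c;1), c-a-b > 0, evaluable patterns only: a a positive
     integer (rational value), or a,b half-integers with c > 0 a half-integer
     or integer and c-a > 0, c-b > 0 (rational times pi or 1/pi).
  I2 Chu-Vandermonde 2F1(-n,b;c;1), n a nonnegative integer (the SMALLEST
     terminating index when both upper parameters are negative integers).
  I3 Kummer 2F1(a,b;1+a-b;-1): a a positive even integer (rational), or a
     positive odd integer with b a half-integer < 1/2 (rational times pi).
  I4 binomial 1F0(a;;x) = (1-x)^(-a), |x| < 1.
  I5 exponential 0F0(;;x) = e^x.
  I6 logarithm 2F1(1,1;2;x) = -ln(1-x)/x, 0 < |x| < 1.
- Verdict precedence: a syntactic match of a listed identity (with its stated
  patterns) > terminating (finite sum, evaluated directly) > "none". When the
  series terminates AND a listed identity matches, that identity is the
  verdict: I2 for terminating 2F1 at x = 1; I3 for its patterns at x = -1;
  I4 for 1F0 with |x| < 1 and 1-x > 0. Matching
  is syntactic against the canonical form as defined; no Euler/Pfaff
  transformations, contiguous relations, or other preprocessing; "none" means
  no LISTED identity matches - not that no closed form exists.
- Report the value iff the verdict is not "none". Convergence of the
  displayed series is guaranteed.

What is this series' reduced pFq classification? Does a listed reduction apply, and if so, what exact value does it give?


Reduced: x = -\frac{1}{9}, 1F0, upper = {-5}, lower = {-}, C = -3. Verdict at x = -\frac{1}{9}: binomial (I4) matches (the 1F0 binomial series: exponent 5, x = -\frac{1}{9}). Sum: -\frac{100000}{19683}.

The tell: t_0 = -3 here, and factor the ratio over Q (prefactor -3): negated roots = parameters.
Adjacent-term ratio: r(k) = -\frac{1}{9} * (k-5) / [(k+1)] - rational; roots negated = parameters, x = -\frac{1}{9}, C = -3.


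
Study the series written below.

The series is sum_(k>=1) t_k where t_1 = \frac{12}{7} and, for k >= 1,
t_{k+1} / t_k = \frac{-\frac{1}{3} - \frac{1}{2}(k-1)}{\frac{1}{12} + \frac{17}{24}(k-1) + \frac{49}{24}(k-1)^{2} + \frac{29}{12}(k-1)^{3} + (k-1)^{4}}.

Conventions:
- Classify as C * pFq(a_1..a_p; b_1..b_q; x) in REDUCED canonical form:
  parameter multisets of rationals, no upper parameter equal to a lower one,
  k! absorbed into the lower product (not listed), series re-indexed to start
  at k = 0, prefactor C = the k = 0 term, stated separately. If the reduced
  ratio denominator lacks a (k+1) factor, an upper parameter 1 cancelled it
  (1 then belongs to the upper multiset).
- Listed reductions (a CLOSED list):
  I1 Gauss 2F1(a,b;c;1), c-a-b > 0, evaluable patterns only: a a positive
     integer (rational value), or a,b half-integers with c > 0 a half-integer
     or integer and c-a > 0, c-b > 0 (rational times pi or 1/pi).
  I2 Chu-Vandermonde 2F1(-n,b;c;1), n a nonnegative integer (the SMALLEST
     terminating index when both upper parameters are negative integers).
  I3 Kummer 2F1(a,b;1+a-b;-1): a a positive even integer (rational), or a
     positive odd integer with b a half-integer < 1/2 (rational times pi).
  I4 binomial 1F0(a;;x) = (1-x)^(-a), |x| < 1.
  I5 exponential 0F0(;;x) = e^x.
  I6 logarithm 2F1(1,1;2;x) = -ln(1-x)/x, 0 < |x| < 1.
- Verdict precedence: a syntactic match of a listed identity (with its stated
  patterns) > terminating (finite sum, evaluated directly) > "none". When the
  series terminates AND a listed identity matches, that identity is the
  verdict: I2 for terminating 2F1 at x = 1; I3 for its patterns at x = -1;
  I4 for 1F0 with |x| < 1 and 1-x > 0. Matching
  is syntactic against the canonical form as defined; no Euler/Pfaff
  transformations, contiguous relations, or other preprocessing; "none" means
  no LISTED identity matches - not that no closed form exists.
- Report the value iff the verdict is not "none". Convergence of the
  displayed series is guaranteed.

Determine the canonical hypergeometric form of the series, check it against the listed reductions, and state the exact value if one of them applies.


At argument -\frac{1}{2}: a 0F2 with upper {-}, lower {\frac{1}{4}, \frac{1}{2}}, scaled by C = \frac{12}{7}. Verdict: none. Every listed pattern misses the 0F2 form at -\frac{1}{2}, upper {-}.

Structural cue: x = -\frac{1}{2} and the expanded ratio factors over Q; prefactor 12/7, roots give parameters.
Adjacent-term ratio: r(k) = -\frac{1}{2} * 1 / [(k+\frac{1}{4}) (k+\frac{1}{2}) (k+1)] - rational in k. x = -\frac{1}{2}; t_0 = \frac{12}{7}; negate the roots.


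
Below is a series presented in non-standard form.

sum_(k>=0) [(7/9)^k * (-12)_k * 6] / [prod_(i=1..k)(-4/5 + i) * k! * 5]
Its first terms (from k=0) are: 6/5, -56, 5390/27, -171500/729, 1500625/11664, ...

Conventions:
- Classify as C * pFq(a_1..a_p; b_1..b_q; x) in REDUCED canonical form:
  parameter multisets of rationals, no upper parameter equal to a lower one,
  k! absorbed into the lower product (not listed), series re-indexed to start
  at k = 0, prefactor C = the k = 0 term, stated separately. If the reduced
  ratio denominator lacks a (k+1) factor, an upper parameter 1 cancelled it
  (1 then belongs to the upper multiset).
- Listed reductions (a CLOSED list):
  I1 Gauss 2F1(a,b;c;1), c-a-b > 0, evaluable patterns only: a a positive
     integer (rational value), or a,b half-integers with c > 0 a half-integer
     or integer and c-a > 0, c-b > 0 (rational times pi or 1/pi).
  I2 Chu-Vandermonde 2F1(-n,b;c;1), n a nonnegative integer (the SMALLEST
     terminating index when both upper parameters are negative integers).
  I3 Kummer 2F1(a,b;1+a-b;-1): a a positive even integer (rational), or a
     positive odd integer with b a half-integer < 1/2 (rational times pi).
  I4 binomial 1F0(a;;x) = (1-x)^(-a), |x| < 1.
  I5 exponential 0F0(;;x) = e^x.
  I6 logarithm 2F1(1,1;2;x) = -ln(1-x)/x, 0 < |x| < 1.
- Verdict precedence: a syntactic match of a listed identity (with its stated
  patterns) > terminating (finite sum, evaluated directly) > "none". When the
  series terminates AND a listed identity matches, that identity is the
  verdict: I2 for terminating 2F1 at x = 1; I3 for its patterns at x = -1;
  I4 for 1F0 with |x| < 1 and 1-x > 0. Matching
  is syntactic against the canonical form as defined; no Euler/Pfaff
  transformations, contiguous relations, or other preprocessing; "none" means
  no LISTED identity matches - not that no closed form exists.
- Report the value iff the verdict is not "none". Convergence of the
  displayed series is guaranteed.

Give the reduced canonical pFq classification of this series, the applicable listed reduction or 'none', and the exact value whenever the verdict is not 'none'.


This is 6/5 * 1F1(-12; 1/5; 7/9) in reduced canonical form. Verdict: terminating - upper -12 stops the sum at k = 12; the 13 terms are added exactly. Its exact value is 3272311551851999275517599/537021582928932967557120.

Key observation: with t_0 = 6/5, the lower running product (C = 6/5) is a rising factorial.
Term ratio: r(k) = (7/9) * (k-12) / [(k+1/5) (k+1)] - rational in k, leading ratio (7/9); with t_0 = 6/5, classification follows.


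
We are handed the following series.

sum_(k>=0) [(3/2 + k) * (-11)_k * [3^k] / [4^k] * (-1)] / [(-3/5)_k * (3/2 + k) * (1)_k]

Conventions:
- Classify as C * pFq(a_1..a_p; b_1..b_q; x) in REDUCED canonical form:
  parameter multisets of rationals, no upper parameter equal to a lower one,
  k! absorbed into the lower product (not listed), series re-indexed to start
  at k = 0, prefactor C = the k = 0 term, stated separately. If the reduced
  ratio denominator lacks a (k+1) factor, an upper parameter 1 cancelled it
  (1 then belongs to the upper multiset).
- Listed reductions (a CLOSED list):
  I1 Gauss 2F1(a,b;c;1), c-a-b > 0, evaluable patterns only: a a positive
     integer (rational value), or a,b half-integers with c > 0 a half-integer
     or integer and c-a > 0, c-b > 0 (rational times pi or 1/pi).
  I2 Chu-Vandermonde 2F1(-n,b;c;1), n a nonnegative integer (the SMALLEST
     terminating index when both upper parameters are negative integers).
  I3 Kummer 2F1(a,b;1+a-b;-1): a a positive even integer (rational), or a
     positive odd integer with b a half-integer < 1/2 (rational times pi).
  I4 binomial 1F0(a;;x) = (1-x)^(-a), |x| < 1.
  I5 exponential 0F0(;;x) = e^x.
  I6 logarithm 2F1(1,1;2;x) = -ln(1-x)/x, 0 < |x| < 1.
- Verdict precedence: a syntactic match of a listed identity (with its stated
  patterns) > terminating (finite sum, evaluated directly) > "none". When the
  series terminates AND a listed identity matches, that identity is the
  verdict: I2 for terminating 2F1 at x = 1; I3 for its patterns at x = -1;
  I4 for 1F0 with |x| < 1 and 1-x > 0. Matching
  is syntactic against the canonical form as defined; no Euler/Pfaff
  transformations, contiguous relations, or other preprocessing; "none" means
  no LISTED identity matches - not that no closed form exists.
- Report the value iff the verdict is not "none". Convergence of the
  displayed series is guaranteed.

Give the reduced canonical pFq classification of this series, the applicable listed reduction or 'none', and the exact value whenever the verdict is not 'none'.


Canonical form: C = -1 times 1F1 with upper {-11}, lower {-3/5}, x = 3/4. Verdict: terminating - the sum ends at index 11 because -11 is a negative integer; exact evaluation follows. Exact value: 181928464112089613/68437971694518272.

The tell: t_0 being -1, striking the common factor k + 3/2 reduces the term (prefactor -1).
Step ratio: r(k) = (3/4) * (k-11) / [(k-3/5) (k+1)] - rational in k. x = (3/4); t_0 = -1; negate the roots.


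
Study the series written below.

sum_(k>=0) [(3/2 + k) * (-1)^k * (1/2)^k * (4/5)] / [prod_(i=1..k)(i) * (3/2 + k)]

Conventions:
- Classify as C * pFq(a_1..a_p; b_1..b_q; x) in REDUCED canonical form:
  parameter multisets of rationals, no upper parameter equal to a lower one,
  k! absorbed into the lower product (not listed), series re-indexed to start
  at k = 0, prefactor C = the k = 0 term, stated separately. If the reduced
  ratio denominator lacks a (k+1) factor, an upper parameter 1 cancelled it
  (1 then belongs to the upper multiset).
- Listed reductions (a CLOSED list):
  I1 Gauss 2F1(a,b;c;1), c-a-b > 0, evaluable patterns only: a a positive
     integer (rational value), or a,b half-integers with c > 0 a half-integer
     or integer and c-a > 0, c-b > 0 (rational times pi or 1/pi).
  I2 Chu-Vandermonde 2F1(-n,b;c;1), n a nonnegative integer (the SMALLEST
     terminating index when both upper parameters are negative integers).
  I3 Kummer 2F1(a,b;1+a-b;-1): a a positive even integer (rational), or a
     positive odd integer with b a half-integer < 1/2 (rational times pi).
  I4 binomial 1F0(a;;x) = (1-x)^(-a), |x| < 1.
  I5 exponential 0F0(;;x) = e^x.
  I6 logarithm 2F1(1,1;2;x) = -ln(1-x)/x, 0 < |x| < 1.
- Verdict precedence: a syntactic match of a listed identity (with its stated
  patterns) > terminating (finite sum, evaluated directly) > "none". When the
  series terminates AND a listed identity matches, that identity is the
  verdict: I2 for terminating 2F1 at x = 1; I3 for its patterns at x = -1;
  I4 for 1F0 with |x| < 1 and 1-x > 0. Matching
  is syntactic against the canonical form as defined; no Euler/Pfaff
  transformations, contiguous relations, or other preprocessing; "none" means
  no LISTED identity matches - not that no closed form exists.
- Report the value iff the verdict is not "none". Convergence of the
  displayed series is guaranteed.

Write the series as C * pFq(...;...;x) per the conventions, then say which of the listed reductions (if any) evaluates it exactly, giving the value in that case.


x = -1/2 here; the reduced form reads 0F0, upper {-}, lower {-}, C = 4/5. Verdict: the exponential series (I5) fires (the 0F0 exponential series at x = -1/2). Hence: (4/5) * e^(-1/2).

Key step: x = (-1/2) and the (-1)^k factor (prefactor 4/5) folds into the argument's sign.
Consecutive-term ratio: r(k) = (-1/2) * 1 / [(k+1)] - poly over poly, x = (-1/2) from leading terms; C = 4/5 at k = 0.


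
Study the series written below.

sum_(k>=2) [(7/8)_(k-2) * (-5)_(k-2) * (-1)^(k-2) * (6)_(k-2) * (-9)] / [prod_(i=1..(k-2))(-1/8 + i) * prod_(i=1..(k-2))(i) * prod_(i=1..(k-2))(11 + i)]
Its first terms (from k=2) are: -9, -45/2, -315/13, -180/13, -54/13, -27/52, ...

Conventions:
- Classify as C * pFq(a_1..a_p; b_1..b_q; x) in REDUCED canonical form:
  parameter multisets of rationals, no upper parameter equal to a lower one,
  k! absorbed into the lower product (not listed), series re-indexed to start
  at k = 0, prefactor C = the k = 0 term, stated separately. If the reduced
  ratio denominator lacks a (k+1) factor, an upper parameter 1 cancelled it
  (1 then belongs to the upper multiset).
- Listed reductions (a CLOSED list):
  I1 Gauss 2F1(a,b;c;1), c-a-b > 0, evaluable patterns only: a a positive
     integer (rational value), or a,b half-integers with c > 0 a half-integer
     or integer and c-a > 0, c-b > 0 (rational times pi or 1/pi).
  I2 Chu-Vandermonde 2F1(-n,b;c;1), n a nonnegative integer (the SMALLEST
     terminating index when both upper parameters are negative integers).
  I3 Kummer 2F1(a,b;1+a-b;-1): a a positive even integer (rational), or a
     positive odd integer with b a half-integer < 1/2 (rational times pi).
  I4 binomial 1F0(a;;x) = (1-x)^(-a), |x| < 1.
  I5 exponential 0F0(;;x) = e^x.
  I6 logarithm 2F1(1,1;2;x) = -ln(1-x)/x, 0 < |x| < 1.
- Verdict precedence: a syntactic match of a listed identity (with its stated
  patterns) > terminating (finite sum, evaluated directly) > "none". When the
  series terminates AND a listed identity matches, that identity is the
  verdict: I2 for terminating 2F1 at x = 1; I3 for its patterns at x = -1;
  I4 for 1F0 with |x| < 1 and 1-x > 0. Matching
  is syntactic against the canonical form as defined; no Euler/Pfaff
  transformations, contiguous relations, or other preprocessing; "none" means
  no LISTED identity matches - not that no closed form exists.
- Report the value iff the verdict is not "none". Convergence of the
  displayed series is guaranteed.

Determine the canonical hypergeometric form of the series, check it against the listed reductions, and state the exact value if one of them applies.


First insight: t_0 = -9 here, and the parameter 7/8 appears in both the upper and lower lists and cancels.
Consecutive-term ratio: r(k) = (-1) * (k-5) (k+6) / [(k+12) (k+1)] ; factor over Q: parameters, x = (-1), and C = -9.

x = -1 here; the reduced form reads 2F1, upper {-5, 6}, lower {12}, C = -9. Verdict: this is Kummer's theorem (I3) (x = -1; c = 12 equals 1+a-b for upper {-5, 6}: listed pattern). Exact value: -297/4.
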